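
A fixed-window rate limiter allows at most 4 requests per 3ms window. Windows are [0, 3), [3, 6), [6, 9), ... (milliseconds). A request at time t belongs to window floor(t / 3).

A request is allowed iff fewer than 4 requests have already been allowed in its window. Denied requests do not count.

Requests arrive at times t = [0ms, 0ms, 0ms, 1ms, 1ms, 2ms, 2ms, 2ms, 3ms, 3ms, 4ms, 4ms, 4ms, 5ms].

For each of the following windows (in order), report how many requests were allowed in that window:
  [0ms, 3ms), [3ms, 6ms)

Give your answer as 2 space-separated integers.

Processing requests:
  req#1 t=0ms (window 0): ALLOW
  req#2 t=0ms (window 0): ALLOW
  req#3 t=0ms (window 0): ALLOW
  req#4 t=1ms (window 0): ALLOW
  req#5 t=1ms (window 0): DENY
  req#6 t=2ms (window 0): DENY
  req#7 t=2ms (window 0): DENY
  req#8 t=2ms (window 0): DENY
  req#9 t=3ms (window 1): ALLOW
  req#10 t=3ms (window 1): ALLOW
  req#11 t=4ms (window 1): ALLOW
  req#12 t=4ms (window 1): ALLOW
  req#13 t=4ms (window 1): DENY
  req#14 t=5ms (window 1): DENY

Allowed counts by window: 4 4

Answer: 4 4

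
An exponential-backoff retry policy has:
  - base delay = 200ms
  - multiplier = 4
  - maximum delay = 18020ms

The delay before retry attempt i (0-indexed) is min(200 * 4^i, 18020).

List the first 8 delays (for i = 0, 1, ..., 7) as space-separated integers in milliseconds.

Computing each delay:
  i=0: min(200*4^0, 18020) = 200
  i=1: min(200*4^1, 18020) = 800
  i=2: min(200*4^2, 18020) = 3200
  i=3: min(200*4^3, 18020) = 12800
  i=4: min(200*4^4, 18020) = 18020
  i=5: min(200*4^5, 18020) = 18020
  i=6: min(200*4^6, 18020) = 18020
  i=7: min(200*4^7, 18020) = 18020

Answer: 200 800 3200 12800 18020 18020 18020 18020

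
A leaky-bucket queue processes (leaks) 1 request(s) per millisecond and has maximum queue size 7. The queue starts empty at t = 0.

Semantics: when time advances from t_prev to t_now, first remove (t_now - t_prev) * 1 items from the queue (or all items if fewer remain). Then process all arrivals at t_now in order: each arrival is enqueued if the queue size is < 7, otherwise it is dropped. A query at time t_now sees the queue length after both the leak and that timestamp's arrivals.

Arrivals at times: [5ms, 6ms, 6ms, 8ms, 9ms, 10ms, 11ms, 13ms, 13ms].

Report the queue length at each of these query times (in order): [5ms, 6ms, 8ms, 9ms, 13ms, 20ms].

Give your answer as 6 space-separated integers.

Queue lengths at query times:
  query t=5ms: backlog = 1
  query t=6ms: backlog = 2
  query t=8ms: backlog = 1
  query t=9ms: backlog = 1
  query t=13ms: backlog = 2
  query t=20ms: backlog = 0

Answer: 1 2 1 1 2 0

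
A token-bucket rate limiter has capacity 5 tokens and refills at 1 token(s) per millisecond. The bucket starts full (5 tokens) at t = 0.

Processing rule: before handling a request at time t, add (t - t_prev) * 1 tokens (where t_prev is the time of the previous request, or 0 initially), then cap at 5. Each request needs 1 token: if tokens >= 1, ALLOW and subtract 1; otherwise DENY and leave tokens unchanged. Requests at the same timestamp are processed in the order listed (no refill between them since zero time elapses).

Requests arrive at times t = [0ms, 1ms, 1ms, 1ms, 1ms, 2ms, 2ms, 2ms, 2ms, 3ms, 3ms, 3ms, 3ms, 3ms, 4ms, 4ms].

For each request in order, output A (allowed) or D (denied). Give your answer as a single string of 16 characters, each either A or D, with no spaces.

Simulating step by step:
  req#1 t=0ms: ALLOW
  req#2 t=1ms: ALLOW
  req#3 t=1ms: ALLOW
  req#4 t=1ms: ALLOW
  req#5 t=1ms: ALLOW
  req#6 t=2ms: ALLOW
  req#7 t=2ms: ALLOW
  req#8 t=2ms: DENY
  req#9 t=2ms: DENY
  req#10 t=3ms: ALLOW
  req#11 t=3ms: DENY
  req#12 t=3ms: DENY
  req#13 t=3ms: DENY
  req#14 t=3ms: DENY
  req#15 t=4ms: ALLOW
  req#16 t=4ms: DENY

Answer: AAAAAAADDADDDDAD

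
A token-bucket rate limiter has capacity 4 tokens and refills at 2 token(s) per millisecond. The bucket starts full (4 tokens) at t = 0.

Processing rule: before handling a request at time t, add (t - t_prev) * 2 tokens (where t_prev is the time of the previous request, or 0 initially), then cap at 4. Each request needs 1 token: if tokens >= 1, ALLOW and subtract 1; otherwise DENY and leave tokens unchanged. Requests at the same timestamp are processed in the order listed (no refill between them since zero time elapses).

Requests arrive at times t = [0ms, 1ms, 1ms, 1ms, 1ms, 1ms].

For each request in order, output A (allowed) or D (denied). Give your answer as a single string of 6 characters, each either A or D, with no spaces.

Simulating step by step:
  req#1 t=0ms: ALLOW
  req#2 t=1ms: ALLOW
  req#3 t=1ms: ALLOW
  req#4 t=1ms: ALLOW
  req#5 t=1ms: ALLOW
  req#6 t=1ms: DENY

Answer: AAAAAD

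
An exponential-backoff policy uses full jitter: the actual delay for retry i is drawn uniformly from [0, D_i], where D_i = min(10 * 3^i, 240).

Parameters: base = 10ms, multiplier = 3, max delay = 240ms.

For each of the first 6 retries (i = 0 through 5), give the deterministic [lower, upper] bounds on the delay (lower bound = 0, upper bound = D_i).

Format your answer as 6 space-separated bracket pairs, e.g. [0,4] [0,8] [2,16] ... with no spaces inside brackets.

Answer: [0,10] [0,30] [0,90] [0,240] [0,240] [0,240]

Derivation:
Computing bounds per retry:
  i=0: D_i=min(10*3^0,240)=10, bounds=[0,10]
  i=1: D_i=min(10*3^1,240)=30, bounds=[0,30]
  i=2: D_i=min(10*3^2,240)=90, bounds=[0,90]
  i=3: D_i=min(10*3^3,240)=240, bounds=[0,240]
  i=4: D_i=min(10*3^4,240)=240, bounds=[0,240]
  i=5: D_i=min(10*3^5,240)=240, bounds=[0,240]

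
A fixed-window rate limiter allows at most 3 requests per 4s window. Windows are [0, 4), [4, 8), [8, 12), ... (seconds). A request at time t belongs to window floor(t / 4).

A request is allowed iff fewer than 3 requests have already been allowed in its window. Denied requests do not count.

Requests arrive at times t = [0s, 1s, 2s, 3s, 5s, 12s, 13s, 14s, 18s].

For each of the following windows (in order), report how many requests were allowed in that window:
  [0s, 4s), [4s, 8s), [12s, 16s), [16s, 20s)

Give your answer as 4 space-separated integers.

Answer: 3 1 3 1

Derivation:
Processing requests:
  req#1 t=0s (window 0): ALLOW
  req#2 t=1s (window 0): ALLOW
  req#3 t=2s (window 0): ALLOW
  req#4 t=3s (window 0): DENY
  req#5 t=5s (window 1): ALLOW
  req#6 t=12s (window 3): ALLOW
  req#7 t=13s (window 3): ALLOW
  req#8 t=14s (window 3): ALLOW
  req#9 t=18s (window 4): ALLOW

Allowed counts by window: 3 1 3 1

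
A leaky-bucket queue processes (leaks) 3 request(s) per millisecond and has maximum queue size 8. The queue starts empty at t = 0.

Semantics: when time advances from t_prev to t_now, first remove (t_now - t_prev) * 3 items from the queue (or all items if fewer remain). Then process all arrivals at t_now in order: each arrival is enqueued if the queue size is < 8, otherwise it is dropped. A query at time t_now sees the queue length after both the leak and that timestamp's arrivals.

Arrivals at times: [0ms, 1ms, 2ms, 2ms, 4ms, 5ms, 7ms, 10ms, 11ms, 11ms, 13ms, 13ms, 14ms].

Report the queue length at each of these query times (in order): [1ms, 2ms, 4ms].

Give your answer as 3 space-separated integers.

Queue lengths at query times:
  query t=1ms: backlog = 1
  query t=2ms: backlog = 2
  query t=4ms: backlog = 1

Answer: 1 2 1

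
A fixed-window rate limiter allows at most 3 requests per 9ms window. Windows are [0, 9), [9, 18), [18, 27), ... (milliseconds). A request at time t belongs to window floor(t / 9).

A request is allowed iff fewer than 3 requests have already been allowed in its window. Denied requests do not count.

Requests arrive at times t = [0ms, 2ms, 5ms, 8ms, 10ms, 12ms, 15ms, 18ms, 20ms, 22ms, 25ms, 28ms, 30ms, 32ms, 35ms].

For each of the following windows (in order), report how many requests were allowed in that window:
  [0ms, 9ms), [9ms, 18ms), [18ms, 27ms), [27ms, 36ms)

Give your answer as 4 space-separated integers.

Processing requests:
  req#1 t=0ms (window 0): ALLOW
  req#2 t=2ms (window 0): ALLOW
  req#3 t=5ms (window 0): ALLOW
  req#4 t=8ms (window 0): DENY
  req#5 t=10ms (window 1): ALLOW
  req#6 t=12ms (window 1): ALLOW
  req#7 t=15ms (window 1): ALLOW
  req#8 t=18ms (window 2): ALLOW
  req#9 t=20ms (window 2): ALLOW
  req#10 t=22ms (window 2): ALLOW
  req#11 t=25ms (window 2): DENY
  req#12 t=28ms (window 3): ALLOW
  req#13 t=30ms (window 3): ALLOW
  req#14 t=32ms (window 3): ALLOW
  req#15 t=35ms (window 3): DENY

Allowed counts by window: 3 3 3 3

Answer: 3 3 3 3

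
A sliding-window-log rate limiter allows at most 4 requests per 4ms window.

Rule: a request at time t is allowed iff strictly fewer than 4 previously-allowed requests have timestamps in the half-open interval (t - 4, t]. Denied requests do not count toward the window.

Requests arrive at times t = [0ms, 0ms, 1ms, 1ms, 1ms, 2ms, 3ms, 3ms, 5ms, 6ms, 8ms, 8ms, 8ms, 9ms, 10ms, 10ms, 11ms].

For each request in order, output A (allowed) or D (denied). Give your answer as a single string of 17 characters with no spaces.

Answer: AAAADDDDAAAADAADD

Derivation:
Tracking allowed requests in the window:
  req#1 t=0ms: ALLOW
  req#2 t=0ms: ALLOW
  req#3 t=1ms: ALLOW
  req#4 t=1ms: ALLOW
  req#5 t=1ms: DENY
  req#6 t=2ms: DENY
  req#7 t=3ms: DENY
  req#8 t=3ms: DENY
  req#9 t=5ms: ALLOW
  req#10 t=6ms: ALLOW
  req#11 t=8ms: ALLOW
  req#12 t=8ms: ALLOW
  req#13 t=8ms: DENY
  req#14 t=9ms: ALLOW
  req#15 t=10ms: ALLOW
  req#16 t=10ms: DENY
  req#17 t=11ms: DENY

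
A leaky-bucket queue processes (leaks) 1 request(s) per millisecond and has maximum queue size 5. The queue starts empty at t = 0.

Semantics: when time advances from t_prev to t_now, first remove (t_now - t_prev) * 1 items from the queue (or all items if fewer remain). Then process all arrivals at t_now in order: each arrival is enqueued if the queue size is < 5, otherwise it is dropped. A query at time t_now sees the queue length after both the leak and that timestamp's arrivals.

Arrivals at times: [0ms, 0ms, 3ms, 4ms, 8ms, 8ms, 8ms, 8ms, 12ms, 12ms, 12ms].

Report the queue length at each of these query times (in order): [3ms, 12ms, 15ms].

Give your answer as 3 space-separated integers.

Queue lengths at query times:
  query t=3ms: backlog = 1
  query t=12ms: backlog = 3
  query t=15ms: backlog = 0

Answer: 1 3 0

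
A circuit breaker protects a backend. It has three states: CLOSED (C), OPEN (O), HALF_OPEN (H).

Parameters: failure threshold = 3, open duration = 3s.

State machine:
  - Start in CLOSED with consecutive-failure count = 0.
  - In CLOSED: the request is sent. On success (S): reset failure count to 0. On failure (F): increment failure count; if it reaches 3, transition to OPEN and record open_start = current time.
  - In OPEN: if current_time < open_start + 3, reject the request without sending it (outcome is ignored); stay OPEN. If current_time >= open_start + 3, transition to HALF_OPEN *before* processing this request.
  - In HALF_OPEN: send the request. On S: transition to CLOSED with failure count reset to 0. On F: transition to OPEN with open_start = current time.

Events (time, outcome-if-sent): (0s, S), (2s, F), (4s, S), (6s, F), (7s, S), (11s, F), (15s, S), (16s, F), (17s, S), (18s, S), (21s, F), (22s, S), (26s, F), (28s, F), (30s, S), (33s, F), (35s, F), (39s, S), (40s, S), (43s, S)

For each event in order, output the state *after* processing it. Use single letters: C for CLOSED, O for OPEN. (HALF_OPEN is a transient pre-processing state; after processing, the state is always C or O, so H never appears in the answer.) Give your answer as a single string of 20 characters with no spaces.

State after each event:
  event#1 t=0s outcome=S: state=CLOSED
  event#2 t=2s outcome=F: state=CLOSED
  event#3 t=4s outcome=S: state=CLOSED
  event#4 t=6s outcome=F: state=CLOSED
  event#5 t=7s outcome=S: state=CLOSED
  event#6 t=11s outcome=F: state=CLOSED
  event#7 t=15s outcome=S: state=CLOSED
  event#8 t=16s outcome=F: state=CLOSED
  event#9 t=17s outcome=S: state=CLOSED
  event#10 t=18s outcome=S: state=CLOSED
  event#11 t=21s outcome=F: state=CLOSED
  event#12 t=22s outcome=S: state=CLOSED
  event#13 t=26s outcome=F: state=CLOSED
  event#14 t=28s outcome=F: state=CLOSED
  event#15 t=30s outcome=S: state=CLOSED
  event#16 t=33s outcome=F: state=CLOSED
  event#17 t=35s outcome=F: state=CLOSED
  event#18 t=39s outcome=S: state=CLOSED
  event#19 t=40s outcome=S: state=CLOSED
  event#20 t=43s outcome=S: state=CLOSED

Answer: CCCCCCCCCCCCCCCCCCCC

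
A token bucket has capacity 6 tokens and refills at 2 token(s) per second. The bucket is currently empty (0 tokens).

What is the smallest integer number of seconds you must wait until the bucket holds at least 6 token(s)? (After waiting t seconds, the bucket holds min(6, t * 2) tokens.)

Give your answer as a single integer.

Answer: 3

Derivation:
Need t * 2 >= 6, so t >= 6/2.
Smallest integer t = ceil(6/2) = 3.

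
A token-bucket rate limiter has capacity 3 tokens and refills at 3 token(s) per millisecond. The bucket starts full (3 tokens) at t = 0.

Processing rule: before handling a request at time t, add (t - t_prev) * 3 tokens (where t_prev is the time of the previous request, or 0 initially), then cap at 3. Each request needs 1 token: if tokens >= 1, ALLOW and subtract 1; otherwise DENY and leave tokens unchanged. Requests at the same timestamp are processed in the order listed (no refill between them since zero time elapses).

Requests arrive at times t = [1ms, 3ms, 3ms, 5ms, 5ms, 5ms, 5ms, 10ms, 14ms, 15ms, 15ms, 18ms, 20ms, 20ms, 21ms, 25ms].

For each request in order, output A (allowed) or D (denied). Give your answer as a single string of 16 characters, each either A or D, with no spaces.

Answer: AAAAAADAAAAAAAAA

Derivation:
Simulating step by step:
  req#1 t=1ms: ALLOW
  req#2 t=3ms: ALLOW
  req#3 t=3ms: ALLOW
  req#4 t=5ms: ALLOW
  req#5 t=5ms: ALLOW
  req#6 t=5ms: ALLOW
  req#7 t=5ms: DENY
  req#8 t=10ms: ALLOW
  req#9 t=14ms: ALLOW
  req#10 t=15ms: ALLOW
  req#11 t=15ms: ALLOW
  req#12 t=18ms: ALLOW
  req#13 t=20ms: ALLOW
  req#14 t=20ms: ALLOW
  req#15 t=21ms: ALLOW
  req#16 t=25ms: ALLOW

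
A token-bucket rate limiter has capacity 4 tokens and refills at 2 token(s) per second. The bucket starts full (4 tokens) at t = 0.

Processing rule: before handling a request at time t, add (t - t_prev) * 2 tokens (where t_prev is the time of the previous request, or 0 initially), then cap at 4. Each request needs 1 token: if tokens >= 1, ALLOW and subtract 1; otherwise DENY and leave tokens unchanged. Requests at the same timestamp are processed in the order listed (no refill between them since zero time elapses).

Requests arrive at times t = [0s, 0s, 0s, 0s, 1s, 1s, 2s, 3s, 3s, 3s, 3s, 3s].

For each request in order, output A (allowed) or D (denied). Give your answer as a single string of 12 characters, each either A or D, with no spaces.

Simulating step by step:
  req#1 t=0s: ALLOW
  req#2 t=0s: ALLOW
  req#3 t=0s: ALLOW
  req#4 t=0s: ALLOW
  req#5 t=1s: ALLOW
  req#6 t=1s: ALLOW
  req#7 t=2s: ALLOW
  req#8 t=3s: ALLOW
  req#9 t=3s: ALLOW
  req#10 t=3s: ALLOW
  req#11 t=3s: DENY
  req#12 t=3s: DENY

Answer: AAAAAAAAAADD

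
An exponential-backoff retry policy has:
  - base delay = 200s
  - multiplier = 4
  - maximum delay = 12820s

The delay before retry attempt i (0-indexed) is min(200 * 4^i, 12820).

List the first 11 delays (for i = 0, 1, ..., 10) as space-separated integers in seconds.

Computing each delay:
  i=0: min(200*4^0, 12820) = 200
  i=1: min(200*4^1, 12820) = 800
  i=2: min(200*4^2, 12820) = 3200
  i=3: min(200*4^3, 12820) = 12800
  i=4: min(200*4^4, 12820) = 12820
  i=5: min(200*4^5, 12820) = 12820
  i=6: min(200*4^6, 12820) = 12820
  i=7: min(200*4^7, 12820) = 12820
  i=8: min(200*4^8, 12820) = 12820
  i=9: min(200*4^9, 12820) = 12820
  i=10: min(200*4^10, 12820) = 12820

Answer: 200 800 3200 12800 12820 12820 12820 12820 12820 12820 12820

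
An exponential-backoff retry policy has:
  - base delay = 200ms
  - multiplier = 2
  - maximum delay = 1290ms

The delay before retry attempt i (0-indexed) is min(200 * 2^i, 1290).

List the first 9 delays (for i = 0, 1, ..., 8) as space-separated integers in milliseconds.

Computing each delay:
  i=0: min(200*2^0, 1290) = 200
  i=1: min(200*2^1, 1290) = 400
  i=2: min(200*2^2, 1290) = 800
  i=3: min(200*2^3, 1290) = 1290
  i=4: min(200*2^4, 1290) = 1290
  i=5: min(200*2^5, 1290) = 1290
  i=6: min(200*2^6, 1290) = 1290
  i=7: min(200*2^7, 1290) = 1290
  i=8: min(200*2^8, 1290) = 1290

Answer: 200 400 800 1290 1290 1290 1290 1290 1290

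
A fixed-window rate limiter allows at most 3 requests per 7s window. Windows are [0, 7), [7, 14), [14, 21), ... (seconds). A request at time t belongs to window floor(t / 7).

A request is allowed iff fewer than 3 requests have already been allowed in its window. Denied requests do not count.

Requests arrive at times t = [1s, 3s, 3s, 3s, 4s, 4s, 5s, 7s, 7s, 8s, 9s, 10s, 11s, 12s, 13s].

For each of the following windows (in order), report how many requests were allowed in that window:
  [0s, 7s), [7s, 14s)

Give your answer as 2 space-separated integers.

Processing requests:
  req#1 t=1s (window 0): ALLOW
  req#2 t=3s (window 0): ALLOW
  req#3 t=3s (window 0): ALLOW
  req#4 t=3s (window 0): DENY
  req#5 t=4s (window 0): DENY
  req#6 t=4s (window 0): DENY
  req#7 t=5s (window 0): DENY
  req#8 t=7s (window 1): ALLOW
  req#9 t=7s (window 1): ALLOW
  req#10 t=8s (window 1): ALLOW
  req#11 t=9s (window 1): DENY
  req#12 t=10s (window 1): DENY
  req#13 t=11s (window 1): DENY
  req#14 t=12s (window 1): DENY
  req#15 t=13s (window 1): DENY

Allowed counts by window: 3 3

Answer: 3 3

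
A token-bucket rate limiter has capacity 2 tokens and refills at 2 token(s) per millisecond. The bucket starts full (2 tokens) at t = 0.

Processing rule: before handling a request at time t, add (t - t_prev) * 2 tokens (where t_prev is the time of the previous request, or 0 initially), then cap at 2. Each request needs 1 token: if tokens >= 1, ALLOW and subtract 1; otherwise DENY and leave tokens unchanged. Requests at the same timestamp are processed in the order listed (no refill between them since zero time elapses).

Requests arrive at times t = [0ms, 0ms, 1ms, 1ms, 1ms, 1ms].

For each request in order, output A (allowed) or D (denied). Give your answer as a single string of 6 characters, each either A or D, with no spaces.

Simulating step by step:
  req#1 t=0ms: ALLOW
  req#2 t=0ms: ALLOW
  req#3 t=1ms: ALLOW
  req#4 t=1ms: ALLOW
  req#5 t=1ms: DENY
  req#6 t=1ms: DENY

Answer: AAAADD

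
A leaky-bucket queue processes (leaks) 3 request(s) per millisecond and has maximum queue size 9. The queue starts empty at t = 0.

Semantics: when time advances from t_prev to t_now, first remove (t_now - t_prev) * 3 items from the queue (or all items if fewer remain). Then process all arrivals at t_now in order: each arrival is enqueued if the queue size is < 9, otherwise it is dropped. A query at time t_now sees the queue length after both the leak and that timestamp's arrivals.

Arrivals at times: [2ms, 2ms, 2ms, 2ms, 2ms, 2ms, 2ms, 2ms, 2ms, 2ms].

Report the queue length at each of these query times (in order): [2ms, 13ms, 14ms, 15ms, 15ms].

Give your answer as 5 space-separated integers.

Queue lengths at query times:
  query t=2ms: backlog = 9
  query t=13ms: backlog = 0
  query t=14ms: backlog = 0
  query t=15ms: backlog = 0
  query t=15ms: backlog = 0

Answer: 9 0 0 0 0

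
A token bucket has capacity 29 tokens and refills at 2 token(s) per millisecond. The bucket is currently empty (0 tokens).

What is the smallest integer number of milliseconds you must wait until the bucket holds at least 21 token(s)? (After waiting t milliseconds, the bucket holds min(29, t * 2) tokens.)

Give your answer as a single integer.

Answer: 11

Derivation:
Need t * 2 >= 21, so t >= 21/2.
Smallest integer t = ceil(21/2) = 11.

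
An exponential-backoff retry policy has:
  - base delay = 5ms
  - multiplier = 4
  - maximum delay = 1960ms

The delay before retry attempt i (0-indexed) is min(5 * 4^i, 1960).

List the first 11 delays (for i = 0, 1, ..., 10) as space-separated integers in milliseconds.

Computing each delay:
  i=0: min(5*4^0, 1960) = 5
  i=1: min(5*4^1, 1960) = 20
  i=2: min(5*4^2, 1960) = 80
  i=3: min(5*4^3, 1960) = 320
  i=4: min(5*4^4, 1960) = 1280
  i=5: min(5*4^5, 1960) = 1960
  i=6: min(5*4^6, 1960) = 1960
  i=7: min(5*4^7, 1960) = 1960
  i=8: min(5*4^8, 1960) = 1960
  i=9: min(5*4^9, 1960) = 1960
  i=10: min(5*4^10, 1960) = 1960

Answer: 5 20 80 320 1280 1960 1960 1960 1960 1960 1960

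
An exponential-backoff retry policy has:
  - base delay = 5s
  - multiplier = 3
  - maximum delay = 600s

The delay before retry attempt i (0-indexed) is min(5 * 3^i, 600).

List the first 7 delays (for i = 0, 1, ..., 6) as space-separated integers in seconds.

Answer: 5 15 45 135 405 600 600

Derivation:
Computing each delay:
  i=0: min(5*3^0, 600) = 5
  i=1: min(5*3^1, 600) = 15
  i=2: min(5*3^2, 600) = 45
  i=3: min(5*3^3, 600) = 135
  i=4: min(5*3^4, 600) = 405
  i=5: min(5*3^5, 600) = 600
  i=6: min(5*3^6, 600) = 600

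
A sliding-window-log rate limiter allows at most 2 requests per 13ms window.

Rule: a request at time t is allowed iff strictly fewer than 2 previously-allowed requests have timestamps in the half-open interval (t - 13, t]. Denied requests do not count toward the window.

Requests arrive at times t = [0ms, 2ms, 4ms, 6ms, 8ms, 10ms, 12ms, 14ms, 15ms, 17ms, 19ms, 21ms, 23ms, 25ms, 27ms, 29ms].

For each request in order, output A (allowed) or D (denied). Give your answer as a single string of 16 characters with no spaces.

Answer: AADDDDDAADDDDDAA

Derivation:
Tracking allowed requests in the window:
  req#1 t=0ms: ALLOW
  req#2 t=2ms: ALLOW
  req#3 t=4ms: DENY
  req#4 t=6ms: DENY
  req#5 t=8ms: DENY
  req#6 t=10ms: DENY
  req#7 t=12ms: DENY
  req#8 t=14ms: ALLOW
  req#9 t=15ms: ALLOW
  req#10 t=17ms: DENY
  req#11 t=19ms: DENY
  req#12 t=21ms: DENY
  req#13 t=23ms: DENY
  req#14 t=25ms: DENY
  req#15 t=27ms: ALLOW
  req#16 t=29ms: ALLOW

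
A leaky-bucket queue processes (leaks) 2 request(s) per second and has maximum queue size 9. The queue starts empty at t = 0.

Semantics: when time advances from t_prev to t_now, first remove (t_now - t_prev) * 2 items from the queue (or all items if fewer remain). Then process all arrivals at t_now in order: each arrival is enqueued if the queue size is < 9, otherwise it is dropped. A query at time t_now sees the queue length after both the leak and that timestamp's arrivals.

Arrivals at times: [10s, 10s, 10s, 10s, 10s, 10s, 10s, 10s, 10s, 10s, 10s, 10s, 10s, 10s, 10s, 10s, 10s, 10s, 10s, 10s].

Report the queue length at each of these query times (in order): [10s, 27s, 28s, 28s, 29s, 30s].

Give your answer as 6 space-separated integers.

Queue lengths at query times:
  query t=10s: backlog = 9
  query t=27s: backlog = 0
  query t=28s: backlog = 0
  query t=28s: backlog = 0
  query t=29s: backlog = 0
  query t=30s: backlog = 0

Answer: 9 0 0 0 0 0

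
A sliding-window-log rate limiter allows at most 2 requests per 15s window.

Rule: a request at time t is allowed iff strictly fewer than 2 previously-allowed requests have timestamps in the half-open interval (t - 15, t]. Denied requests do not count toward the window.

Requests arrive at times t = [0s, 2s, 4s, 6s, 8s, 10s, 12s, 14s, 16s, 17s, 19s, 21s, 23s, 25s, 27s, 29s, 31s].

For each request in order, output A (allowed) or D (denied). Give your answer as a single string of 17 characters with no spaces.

Tracking allowed requests in the window:
  req#1 t=0s: ALLOW
  req#2 t=2s: ALLOW
  req#3 t=4s: DENY
  req#4 t=6s: DENY
  req#5 t=8s: DENY
  req#6 t=10s: DENY
  req#7 t=12s: DENY
  req#8 t=14s: DENY
  req#9 t=16s: ALLOW
  req#10 t=17s: ALLOW
  req#11 t=19s: DENY
  req#12 t=21s: DENY
  req#13 t=23s: DENY
  req#14 t=25s: DENY
  req#15 t=27s: DENY
  req#16 t=29s: DENY
  req#17 t=31s: ALLOW

Answer: AADDDDDDAADDDDDDA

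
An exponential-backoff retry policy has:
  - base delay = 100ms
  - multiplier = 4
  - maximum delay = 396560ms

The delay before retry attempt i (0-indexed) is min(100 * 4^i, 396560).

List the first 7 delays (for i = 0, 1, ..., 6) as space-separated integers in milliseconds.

Computing each delay:
  i=0: min(100*4^0, 396560) = 100
  i=1: min(100*4^1, 396560) = 400
  i=2: min(100*4^2, 396560) = 1600
  i=3: min(100*4^3, 396560) = 6400
  i=4: min(100*4^4, 396560) = 25600
  i=5: min(100*4^5, 396560) = 102400
  i=6: min(100*4^6, 396560) = 396560

Answer: 100 400 1600 6400 25600 102400 396560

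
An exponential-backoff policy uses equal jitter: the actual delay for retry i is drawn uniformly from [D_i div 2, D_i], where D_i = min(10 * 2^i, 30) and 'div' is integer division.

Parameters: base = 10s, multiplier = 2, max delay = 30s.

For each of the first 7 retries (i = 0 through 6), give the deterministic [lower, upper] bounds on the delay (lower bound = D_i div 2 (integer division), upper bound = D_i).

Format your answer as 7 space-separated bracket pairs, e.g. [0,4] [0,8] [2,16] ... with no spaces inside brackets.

Answer: [5,10] [10,20] [15,30] [15,30] [15,30] [15,30] [15,30]

Derivation:
Computing bounds per retry:
  i=0: D_i=min(10*2^0,30)=10, bounds=[5,10]
  i=1: D_i=min(10*2^1,30)=20, bounds=[10,20]
  i=2: D_i=min(10*2^2,30)=30, bounds=[15,30]
  i=3: D_i=min(10*2^3,30)=30, bounds=[15,30]
  i=4: D_i=min(10*2^4,30)=30, bounds=[15,30]
  i=5: D_i=min(10*2^5,30)=30, bounds=[15,30]
  i=6: D_i=min(10*2^6,30)=30, bounds=[15,30]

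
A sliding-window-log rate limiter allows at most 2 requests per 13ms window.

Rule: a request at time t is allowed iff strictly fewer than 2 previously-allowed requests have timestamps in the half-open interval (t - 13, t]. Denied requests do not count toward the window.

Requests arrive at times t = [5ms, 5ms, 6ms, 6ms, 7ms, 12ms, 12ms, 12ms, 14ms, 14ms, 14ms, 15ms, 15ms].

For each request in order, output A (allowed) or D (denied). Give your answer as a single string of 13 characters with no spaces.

Tracking allowed requests in the window:
  req#1 t=5ms: ALLOW
  req#2 t=5ms: ALLOW
  req#3 t=6ms: DENY
  req#4 t=6ms: DENY
  req#5 t=7ms: DENY
  req#6 t=12ms: DENY
  req#7 t=12ms: DENY
  req#8 t=12ms: DENY
  req#9 t=14ms: DENY
  req#10 t=14ms: DENY
  req#11 t=14ms: DENY
  req#12 t=15ms: DENY
  req#13 t=15ms: DENY

Answer: AADDDDDDDDDDD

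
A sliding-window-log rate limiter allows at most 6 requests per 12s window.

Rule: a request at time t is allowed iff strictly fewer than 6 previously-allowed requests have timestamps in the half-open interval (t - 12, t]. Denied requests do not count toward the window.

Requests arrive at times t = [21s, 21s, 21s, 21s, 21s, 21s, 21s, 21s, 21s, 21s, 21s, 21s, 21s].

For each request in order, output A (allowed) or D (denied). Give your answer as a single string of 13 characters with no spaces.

Answer: AAAAAADDDDDDD

Derivation:
Tracking allowed requests in the window:
  req#1 t=21s: ALLOW
  req#2 t=21s: ALLOW
  req#3 t=21s: ALLOW
  req#4 t=21s: ALLOW
  req#5 t=21s: ALLOW
  req#6 t=21s: ALLOW
  req#7 t=21s: DENY
  req#8 t=21s: DENY
  req#9 t=21s: DENY
  req#10 t=21s: DENY
  req#11 t=21s: DENY
  req#12 t=21s: DENY
  req#13 t=21s: DENY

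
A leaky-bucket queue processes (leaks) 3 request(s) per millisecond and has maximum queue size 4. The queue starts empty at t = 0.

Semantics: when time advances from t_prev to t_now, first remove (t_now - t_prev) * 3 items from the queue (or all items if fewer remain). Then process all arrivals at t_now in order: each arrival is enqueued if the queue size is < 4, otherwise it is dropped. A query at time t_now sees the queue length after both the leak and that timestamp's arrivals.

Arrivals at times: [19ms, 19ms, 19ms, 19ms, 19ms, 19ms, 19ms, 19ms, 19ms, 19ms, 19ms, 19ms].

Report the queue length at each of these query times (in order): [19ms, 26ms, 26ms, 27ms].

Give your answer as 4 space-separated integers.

Queue lengths at query times:
  query t=19ms: backlog = 4
  query t=26ms: backlog = 0
  query t=26ms: backlog = 0
  query t=27ms: backlog = 0

Answer: 4 0 0 0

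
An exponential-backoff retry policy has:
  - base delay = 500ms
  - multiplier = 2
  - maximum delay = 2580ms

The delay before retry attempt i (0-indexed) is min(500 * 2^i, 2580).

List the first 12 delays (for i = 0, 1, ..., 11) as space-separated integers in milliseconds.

Computing each delay:
  i=0: min(500*2^0, 2580) = 500
  i=1: min(500*2^1, 2580) = 1000
  i=2: min(500*2^2, 2580) = 2000
  i=3: min(500*2^3, 2580) = 2580
  i=4: min(500*2^4, 2580) = 2580
  i=5: min(500*2^5, 2580) = 2580
  i=6: min(500*2^6, 2580) = 2580
  i=7: min(500*2^7, 2580) = 2580
  i=8: min(500*2^8, 2580) = 2580
  i=9: min(500*2^9, 2580) = 2580
  i=10: min(500*2^10, 2580) = 2580
  i=11: min(500*2^11, 2580) = 2580

Answer: 500 1000 2000 2580 2580 2580 2580 2580 2580 2580 2580 2580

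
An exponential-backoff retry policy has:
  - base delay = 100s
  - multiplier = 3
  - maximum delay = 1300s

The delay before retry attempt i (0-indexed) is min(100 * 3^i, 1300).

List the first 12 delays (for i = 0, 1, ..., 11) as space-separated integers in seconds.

Computing each delay:
  i=0: min(100*3^0, 1300) = 100
  i=1: min(100*3^1, 1300) = 300
  i=2: min(100*3^2, 1300) = 900
  i=3: min(100*3^3, 1300) = 1300
  i=4: min(100*3^4, 1300) = 1300
  i=5: min(100*3^5, 1300) = 1300
  i=6: min(100*3^6, 1300) = 1300
  i=7: min(100*3^7, 1300) = 1300
  i=8: min(100*3^8, 1300) = 1300
  i=9: min(100*3^9, 1300) = 1300
  i=10: min(100*3^10, 1300) = 1300
  i=11: min(100*3^11, 1300) = 1300

Answer: 100 300 900 1300 1300 1300 1300 1300 1300 1300 1300 1300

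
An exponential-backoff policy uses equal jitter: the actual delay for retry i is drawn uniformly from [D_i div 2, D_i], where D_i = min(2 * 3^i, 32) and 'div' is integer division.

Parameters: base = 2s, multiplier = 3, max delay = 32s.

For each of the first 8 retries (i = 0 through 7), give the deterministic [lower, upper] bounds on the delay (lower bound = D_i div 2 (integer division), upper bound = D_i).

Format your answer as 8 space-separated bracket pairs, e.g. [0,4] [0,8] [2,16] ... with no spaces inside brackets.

Answer: [1,2] [3,6] [9,18] [16,32] [16,32] [16,32] [16,32] [16,32]

Derivation:
Computing bounds per retry:
  i=0: D_i=min(2*3^0,32)=2, bounds=[1,2]
  i=1: D_i=min(2*3^1,32)=6, bounds=[3,6]
  i=2: D_i=min(2*3^2,32)=18, bounds=[9,18]
  i=3: D_i=min(2*3^3,32)=32, bounds=[16,32]
  i=4: D_i=min(2*3^4,32)=32, bounds=[16,32]
  i=5: D_i=min(2*3^5,32)=32, bounds=[16,32]
  i=6: D_i=min(2*3^6,32)=32, bounds=[16,32]
  i=7: D_i=min(2*3^7,32)=32, bounds=[16,32]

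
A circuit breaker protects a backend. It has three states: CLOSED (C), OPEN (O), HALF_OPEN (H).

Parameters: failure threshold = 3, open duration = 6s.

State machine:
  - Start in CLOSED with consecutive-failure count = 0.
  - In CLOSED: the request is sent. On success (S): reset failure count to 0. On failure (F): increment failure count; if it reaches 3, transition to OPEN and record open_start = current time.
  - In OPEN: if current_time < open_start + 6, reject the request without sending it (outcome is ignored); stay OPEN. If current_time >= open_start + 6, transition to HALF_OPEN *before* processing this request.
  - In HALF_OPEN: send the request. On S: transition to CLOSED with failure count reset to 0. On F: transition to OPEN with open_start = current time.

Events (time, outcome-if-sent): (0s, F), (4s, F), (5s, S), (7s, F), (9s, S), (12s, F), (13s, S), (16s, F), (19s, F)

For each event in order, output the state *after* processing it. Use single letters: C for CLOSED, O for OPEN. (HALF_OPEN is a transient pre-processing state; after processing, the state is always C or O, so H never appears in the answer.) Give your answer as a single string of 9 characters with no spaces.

Answer: CCCCCCCCC

Derivation:
State after each event:
  event#1 t=0s outcome=F: state=CLOSED
  event#2 t=4s outcome=F: state=CLOSED
  event#3 t=5s outcome=S: state=CLOSED
  event#4 t=7s outcome=F: state=CLOSED
  event#5 t=9s outcome=S: state=CLOSED
  event#6 t=12s outcome=F: state=CLOSED
  event#7 t=13s outcome=S: state=CLOSED
  event#8 t=16s outcome=F: state=CLOSED
  event#9 t=19s outcome=F: state=CLOSED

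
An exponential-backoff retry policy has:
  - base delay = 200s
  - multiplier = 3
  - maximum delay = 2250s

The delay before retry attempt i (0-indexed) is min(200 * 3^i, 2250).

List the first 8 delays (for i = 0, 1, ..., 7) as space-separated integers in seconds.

Answer: 200 600 1800 2250 2250 2250 2250 2250

Derivation:
Computing each delay:
  i=0: min(200*3^0, 2250) = 200
  i=1: min(200*3^1, 2250) = 600
  i=2: min(200*3^2, 2250) = 1800
  i=3: min(200*3^3, 2250) = 2250
  i=4: min(200*3^4, 2250) = 2250
  i=5: min(200*3^5, 2250) = 2250
  i=6: min(200*3^6, 2250) = 2250
  i=7: min(200*3^7, 2250) = 2250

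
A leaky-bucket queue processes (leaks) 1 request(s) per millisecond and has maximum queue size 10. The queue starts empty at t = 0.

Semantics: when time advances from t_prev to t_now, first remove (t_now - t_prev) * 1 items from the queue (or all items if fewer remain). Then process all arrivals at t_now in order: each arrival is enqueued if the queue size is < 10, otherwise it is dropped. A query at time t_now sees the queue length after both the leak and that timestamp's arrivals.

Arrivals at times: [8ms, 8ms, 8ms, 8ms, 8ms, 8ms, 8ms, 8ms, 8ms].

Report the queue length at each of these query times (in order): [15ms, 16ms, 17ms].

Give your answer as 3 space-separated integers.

Answer: 2 1 0

Derivation:
Queue lengths at query times:
  query t=15ms: backlog = 2
  query t=16ms: backlog = 1
  query t=17ms: backlog = 0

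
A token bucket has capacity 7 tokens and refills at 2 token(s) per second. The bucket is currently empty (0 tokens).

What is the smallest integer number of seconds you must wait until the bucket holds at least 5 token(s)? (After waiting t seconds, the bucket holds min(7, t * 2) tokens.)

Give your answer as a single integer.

Answer: 3

Derivation:
Need t * 2 >= 5, so t >= 5/2.
Smallest integer t = ceil(5/2) = 3.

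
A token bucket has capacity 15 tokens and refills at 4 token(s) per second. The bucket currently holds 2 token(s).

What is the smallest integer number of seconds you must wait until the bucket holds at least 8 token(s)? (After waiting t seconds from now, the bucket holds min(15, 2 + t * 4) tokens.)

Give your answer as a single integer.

Answer: 2

Derivation:
Need 2 + t * 4 >= 8, so t >= 6/4.
Smallest integer t = ceil(6/4) = 2.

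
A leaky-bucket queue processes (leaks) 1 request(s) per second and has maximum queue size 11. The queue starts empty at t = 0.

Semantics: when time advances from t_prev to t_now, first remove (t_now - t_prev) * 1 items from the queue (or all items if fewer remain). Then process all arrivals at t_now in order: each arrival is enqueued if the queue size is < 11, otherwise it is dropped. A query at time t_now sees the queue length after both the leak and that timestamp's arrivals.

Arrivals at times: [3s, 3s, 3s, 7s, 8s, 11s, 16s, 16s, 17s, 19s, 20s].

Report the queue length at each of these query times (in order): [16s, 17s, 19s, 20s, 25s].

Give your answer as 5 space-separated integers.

Answer: 2 2 1 1 0

Derivation:
Queue lengths at query times:
  query t=16s: backlog = 2
  query t=17s: backlog = 2
  query t=19s: backlog = 1
  query t=20s: backlog = 1
  query t=25s: backlog = 0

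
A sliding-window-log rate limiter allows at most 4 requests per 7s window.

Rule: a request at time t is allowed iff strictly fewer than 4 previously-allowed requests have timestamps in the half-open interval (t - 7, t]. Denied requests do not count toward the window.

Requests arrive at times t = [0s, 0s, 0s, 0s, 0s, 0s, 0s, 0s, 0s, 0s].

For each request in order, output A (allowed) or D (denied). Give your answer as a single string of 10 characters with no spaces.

Answer: AAAADDDDDD

Derivation:
Tracking allowed requests in the window:
  req#1 t=0s: ALLOW
  req#2 t=0s: ALLOW
  req#3 t=0s: ALLOW
  req#4 t=0s: ALLOW
  req#5 t=0s: DENY
  req#6 t=0s: DENY
  req#7 t=0s: DENY
  req#8 t=0s: DENY
  req#9 t=0s: DENY
  req#10 t=0s: DENY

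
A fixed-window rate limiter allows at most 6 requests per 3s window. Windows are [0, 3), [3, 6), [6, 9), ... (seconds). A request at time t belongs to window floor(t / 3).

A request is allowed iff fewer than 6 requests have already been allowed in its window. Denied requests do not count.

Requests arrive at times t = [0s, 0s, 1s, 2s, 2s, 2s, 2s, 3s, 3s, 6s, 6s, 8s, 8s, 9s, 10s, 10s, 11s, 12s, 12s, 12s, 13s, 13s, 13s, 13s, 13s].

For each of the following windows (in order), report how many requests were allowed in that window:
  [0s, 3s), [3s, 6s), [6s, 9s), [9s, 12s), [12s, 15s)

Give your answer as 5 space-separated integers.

Answer: 6 2 4 4 6

Derivation:
Processing requests:
  req#1 t=0s (window 0): ALLOW
  req#2 t=0s (window 0): ALLOW
  req#3 t=1s (window 0): ALLOW
  req#4 t=2s (window 0): ALLOW
  req#5 t=2s (window 0): ALLOW
  req#6 t=2s (window 0): ALLOW
  req#7 t=2s (window 0): DENY
  req#8 t=3s (window 1): ALLOW
  req#9 t=3s (window 1): ALLOW
  req#10 t=6s (window 2): ALLOW
  req#11 t=6s (window 2): ALLOW
  req#12 t=8s (window 2): ALLOW
  req#13 t=8s (window 2): ALLOW
  req#14 t=9s (window 3): ALLOW
  req#15 t=10s (window 3): ALLOW
  req#16 t=10s (window 3): ALLOW
  req#17 t=11s (window 3): ALLOW
  req#18 t=12s (window 4): ALLOW
  req#19 t=12s (window 4): ALLOW
  req#20 t=12s (window 4): ALLOW
  req#21 t=13s (window 4): ALLOW
  req#22 t=13s (window 4): ALLOW
  req#23 t=13s (window 4): ALLOW
  req#24 t=13s (window 4): DENY
  req#25 t=13s (window 4): DENY

Allowed counts by window: 6 2 4 4 6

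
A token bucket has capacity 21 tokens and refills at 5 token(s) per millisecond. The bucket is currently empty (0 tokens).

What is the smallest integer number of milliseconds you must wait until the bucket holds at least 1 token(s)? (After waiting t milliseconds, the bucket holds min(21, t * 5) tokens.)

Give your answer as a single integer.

Answer: 1

Derivation:
Need t * 5 >= 1, so t >= 1/5.
Smallest integer t = ceil(1/5) = 1.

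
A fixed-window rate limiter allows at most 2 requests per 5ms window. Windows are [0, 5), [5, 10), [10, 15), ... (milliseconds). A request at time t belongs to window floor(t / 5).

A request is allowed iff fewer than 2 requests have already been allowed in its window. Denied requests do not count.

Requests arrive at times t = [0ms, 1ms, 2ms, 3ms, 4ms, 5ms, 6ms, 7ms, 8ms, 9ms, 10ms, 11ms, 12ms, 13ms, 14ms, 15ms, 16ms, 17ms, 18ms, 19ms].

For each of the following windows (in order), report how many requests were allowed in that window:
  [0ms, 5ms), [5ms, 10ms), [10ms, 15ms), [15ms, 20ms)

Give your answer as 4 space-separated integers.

Answer: 2 2 2 2

Derivation:
Processing requests:
  req#1 t=0ms (window 0): ALLOW
  req#2 t=1ms (window 0): ALLOW
  req#3 t=2ms (window 0): DENY
  req#4 t=3ms (window 0): DENY
  req#5 t=4ms (window 0): DENY
  req#6 t=5ms (window 1): ALLOW
  req#7 t=6ms (window 1): ALLOW
  req#8 t=7ms (window 1): DENY
  req#9 t=8ms (window 1): DENY
  req#10 t=9ms (window 1): DENY
  req#11 t=10ms (window 2): ALLOW
  req#12 t=11ms (window 2): ALLOW
  req#13 t=12ms (window 2): DENY
  req#14 t=13ms (window 2): DENY
  req#15 t=14ms (window 2): DENY
  req#16 t=15ms (window 3): ALLOW
  req#17 t=16ms (window 3): ALLOW
  req#18 t=17ms (window 3): DENY
  req#19 t=18ms (window 3): DENY
  req#20 t=19ms (window 3): DENY

Allowed counts by window: 2 2 2 2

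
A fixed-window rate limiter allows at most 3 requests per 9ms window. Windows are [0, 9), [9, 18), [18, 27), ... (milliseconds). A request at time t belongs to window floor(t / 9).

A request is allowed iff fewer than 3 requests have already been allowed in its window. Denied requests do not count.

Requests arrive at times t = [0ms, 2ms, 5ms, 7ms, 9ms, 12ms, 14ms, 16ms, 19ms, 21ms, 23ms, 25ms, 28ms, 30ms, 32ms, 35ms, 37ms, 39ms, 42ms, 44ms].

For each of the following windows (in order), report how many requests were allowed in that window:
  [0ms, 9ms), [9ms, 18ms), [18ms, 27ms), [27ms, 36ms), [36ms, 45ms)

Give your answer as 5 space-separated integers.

Answer: 3 3 3 3 3

Derivation:
Processing requests:
  req#1 t=0ms (window 0): ALLOW
  req#2 t=2ms (window 0): ALLOW
  req#3 t=5ms (window 0): ALLOW
  req#4 t=7ms (window 0): DENY
  req#5 t=9ms (window 1): ALLOW
  req#6 t=12ms (window 1): ALLOW
  req#7 t=14ms (window 1): ALLOW
  req#8 t=16ms (window 1): DENY
  req#9 t=19ms (window 2): ALLOW
  req#10 t=21ms (window 2): ALLOW
  req#11 t=23ms (window 2): ALLOW
  req#12 t=25ms (window 2): DENY
  req#13 t=28ms (window 3): ALLOW
  req#14 t=30ms (window 3): ALLOW
  req#15 t=32ms (window 3): ALLOW
  req#16 t=35ms (window 3): DENY
  req#17 t=37ms (window 4): ALLOW
  req#18 t=39ms (window 4): ALLOW
  req#19 t=42ms (window 4): ALLOW
  req#20 t=44ms (window 4): DENY

Allowed counts by window: 3 3 3 3 3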